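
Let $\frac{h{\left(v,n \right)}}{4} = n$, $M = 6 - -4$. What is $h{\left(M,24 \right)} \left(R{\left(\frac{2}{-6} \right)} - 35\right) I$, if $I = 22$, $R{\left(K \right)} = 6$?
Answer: $-61248$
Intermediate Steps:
$M = 10$ ($M = 6 + 4 = 10$)
$h{\left(v,n \right)} = 4 n$
$h{\left(M,24 \right)} \left(R{\left(\frac{2}{-6} \right)} - 35\right) I = 4 \cdot 24 \left(6 - 35\right) 22 = 96 \left(\left(-29\right) 22\right) = 96 \left(-638\right) = -61248$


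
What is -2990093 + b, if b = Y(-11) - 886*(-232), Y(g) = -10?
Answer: -2784551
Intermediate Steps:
b = 205542 (b = -10 - 886*(-232) = -10 + 205552 = 205542)
-2990093 + b = -2990093 + 205542 = -2784551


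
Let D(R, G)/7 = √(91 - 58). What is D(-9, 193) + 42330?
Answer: 42330 + 7*√33 ≈ 42370.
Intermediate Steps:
D(R, G) = 7*√33 (D(R, G) = 7*√(91 - 58) = 7*√33)
D(-9, 193) + 42330 = 7*√33 + 42330 = 42330 + 7*√33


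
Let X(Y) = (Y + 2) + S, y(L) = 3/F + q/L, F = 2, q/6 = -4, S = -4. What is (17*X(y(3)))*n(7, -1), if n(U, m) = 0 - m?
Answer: -289/2 ≈ -144.50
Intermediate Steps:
q = -24 (q = 6*(-4) = -24)
y(L) = 3/2 - 24/L
X(Y) = -2 + Y (X(Y) = (Y + 2) - 4 = (2 + Y) - 4 = -2 + Y)
n(U, m) = -m
(17*X(y(3)))*n(7, -1) = (17*(-2 + (3/2 - 24/3)))*(-1*(-1)) = (17*(-2 + (3/2 - 24*⅓)))*1 = (17*(-2 + (3/2 - 8)))*1 = (17*(-2 - 13/2))*1 = (17*(-17/2))*1 = -289/2*1 = -289/2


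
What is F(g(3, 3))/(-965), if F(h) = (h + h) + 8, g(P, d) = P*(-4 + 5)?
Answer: -14/965 ≈ -0.014508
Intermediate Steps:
g(P, d) = P (g(P, d) = P*1 = P)
F(h) = 8 + 2*h (F(h) = 2*h + 8 = 8 + 2*h)
F(g(3, 3))/(-965) = (8 + 2*3)/(-965) = (8 + 6)*(-1/965) = 14*(-1/965) = -14/965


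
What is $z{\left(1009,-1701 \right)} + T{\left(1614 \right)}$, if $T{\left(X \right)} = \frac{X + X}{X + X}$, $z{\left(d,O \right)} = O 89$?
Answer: $-151388$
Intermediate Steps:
$z{\left(d,O \right)} = 89 O$
$T{\left(X \right)} = 1$ ($T{\left(X \right)} = \frac{2 X}{2 X} = 2 X \frac{1}{2 X} = 1$)
$z{\left(1009,-1701 \right)} + T{\left(1614 \right)} = 89 \left(-1701\right) + 1 = -151389 + 1 = -151388$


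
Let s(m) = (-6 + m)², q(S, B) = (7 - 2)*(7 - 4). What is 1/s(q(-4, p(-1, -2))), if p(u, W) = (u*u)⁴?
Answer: 1/81 ≈ 0.012346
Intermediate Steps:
p(u, W) = u⁸ (p(u, W) = (u²)⁴ = u⁸)
q(S, B) = 15 (q(S, B) = 5*3 = 15)
1/s(q(-4, p(-1, -2))) = 1/((-6 + 15)²) = 1/(9²) = 1/81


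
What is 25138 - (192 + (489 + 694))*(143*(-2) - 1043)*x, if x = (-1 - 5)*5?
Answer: -54796112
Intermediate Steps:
x = -30 (x = -6*5 = -30)
25138 - (192 + (489 + 694))*(143*(-2) - 1043)*x = 25138 - (192 + (489 + 694))*(143*(-2) - 1043)*(-30) = 25138 - (192 + 1183)*(-286 - 1043)*(-30) = 25138 - 1375*(-1329)*(-30) = 25138 - (-1827375)*(-30) = 25138 - 1*54821250 = 25138 - 54821250 = -54796112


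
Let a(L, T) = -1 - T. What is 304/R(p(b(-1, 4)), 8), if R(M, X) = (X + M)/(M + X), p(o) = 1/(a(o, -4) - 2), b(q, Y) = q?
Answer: 304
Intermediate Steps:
p(o) = 1 (p(o) = 1/((-1 - 1*(-4)) - 2) = 1/((-1 + 4) - 2) = 1/(3 - 2) = 1/1 = 1)
R(M, X) = 1 (R(M, X) = (M + X)/(M + X) = 1)
304/R(p(b(-1, 4)), 8) = 304/1 = 304*1 = 304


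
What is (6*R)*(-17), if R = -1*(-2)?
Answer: -204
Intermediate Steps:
R = 2
(6*R)*(-17) = (6*2)*(-17) = 12*(-17) = -204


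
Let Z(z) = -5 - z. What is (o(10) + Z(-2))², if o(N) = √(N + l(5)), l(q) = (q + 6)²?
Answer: (3 - √131)² ≈ 71.327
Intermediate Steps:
l(q) = (6 + q)²
o(N) = √(121 + N) (o(N) = √(N + (6 + 5)²) = √(N + 11²) = √(N + 121) = √(121 + N))
(o(10) + Z(-2))² = (√(121 + 10) + (-5 - 1*(-2)))² = (√131 + (-5 + 2))² = (√131 - 3)² = (-3 + √131)²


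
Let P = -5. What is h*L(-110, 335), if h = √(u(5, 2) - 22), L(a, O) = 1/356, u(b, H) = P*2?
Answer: I*√2/89 ≈ 0.01589*I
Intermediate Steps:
u(b, H) = -10 (u(b, H) = -5*2 = -10)
L(a, O) = 1/356
h = 4*I*√2 (h = √(-10 - 22) = √(-32) = 4*I*√2 ≈ 5.6569*I)
h*L(-110, 335) = (4*I*√2)*(1/356) = I*√2/89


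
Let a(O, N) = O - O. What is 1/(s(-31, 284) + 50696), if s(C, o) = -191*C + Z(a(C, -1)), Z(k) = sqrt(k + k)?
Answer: 1/56617 ≈ 1.7663e-5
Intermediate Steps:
a(O, N) = 0
Z(k) = sqrt(2)*sqrt(k) (Z(k) = sqrt(2*k) = sqrt(2)*sqrt(k))
s(C, o) = -191*C (s(C, o) = -191*C + sqrt(2)*sqrt(0) = -191*C + sqrt(2)*0 = -191*C + 0 = -191*C)
1/(s(-31, 284) + 50696) = 1/(-191*(-31) + 50696) = 1/(5921 + 50696) = 1/56617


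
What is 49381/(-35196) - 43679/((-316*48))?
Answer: 21897641/14829248 ≈ 1.4767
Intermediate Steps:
49381/(-35196) - 43679/((-316*48)) = 49381*(-1/35196) - 43679/(-15168) = -49381/35196 - 43679*(-1/15168) = -49381/35196 + 43679/15168 = 21897641/14829248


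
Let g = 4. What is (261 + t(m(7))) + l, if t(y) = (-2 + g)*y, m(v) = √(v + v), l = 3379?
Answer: 3640 + 2*√14 ≈ 3647.5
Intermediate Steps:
m(v) = √2*√v (m(v) = √(2*v) = √2*√v)
t(y) = 2*y (t(y) = (-2 + 4)*y = 2*y)
(261 + t(m(7))) + l = (261 + 2*(√2*√7)) + 3379 = (261 + 2*√14) + 3379 = 3640 + 2*√14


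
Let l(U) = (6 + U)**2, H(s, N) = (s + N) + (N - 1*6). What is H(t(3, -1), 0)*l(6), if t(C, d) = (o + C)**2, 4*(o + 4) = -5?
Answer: -135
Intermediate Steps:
o = -21/4 (o = -4 + (1/4)*(-5) = -4 - 5/4 = -21/4 ≈ -5.2500)
t(C, d) = (-21/4 + C)**2
H(s, N) = -6 + s + 2*N (H(s, N) = (N + s) + (N - 6) = (N + s) + (-6 + N) = -6 + s + 2*N)
H(t(3, -1), 0)*l(6) = (-6 + (-21 + 4*3)**2/16 + 2*0)*(6 + 6)**2 = (-6 + (-21 + 12)**2/16 + 0)*12**2 = (-6 + (1/16)*(-9)**2 + 0)*144 = (-6 + (1/16)*81 + 0)*144 = (-6 + 81/16 + 0)*144 = -15/16*144 = -135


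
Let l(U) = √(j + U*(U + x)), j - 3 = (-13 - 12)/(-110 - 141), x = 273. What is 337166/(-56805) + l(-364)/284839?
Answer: -337166/56805 + 3*√231893378/71494589 ≈ -5.9349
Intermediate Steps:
j = 778/251 (j = 3 + (-13 - 12)/(-110 - 141) = 3 - 25/(-251) = 3 - 25*(-1/251) = 3 + 25/251 = 778/251 ≈ 3.0996)
l(U) = √(778/251 + U*(273 + U)) (l(U) = √(778/251 + U*(U + 273)) = √(778/251 + U*(273 + U)))
337166/(-56805) + l(-364)/284839 = 337166/(-56805) + (√(195278 + 63001*(-364)² + 17199273*(-364))/251)/284839 = 337166*(-1/56805) + (√(195278 + 63001*132496 - 6260535372)/251)*(1/284839) = -337166/56805 + (√(195278 + 8347380496 - 6260535372)/251)*(1/284839) = -337166/56805 + (√2087040402/251)*(1/284839) = -337166/56805 + ((3*√231893378)/251)*(1/284839) = -337166/56805 + (3*√231893378/251)*(1/284839) = -337166/56805 + 3*√231893378/71494589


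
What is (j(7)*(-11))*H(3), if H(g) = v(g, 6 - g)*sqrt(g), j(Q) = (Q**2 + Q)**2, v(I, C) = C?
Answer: -103488*sqrt(3) ≈ -1.7925e+5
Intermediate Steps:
j(Q) = (Q + Q**2)**2
H(g) = sqrt(g)*(6 - g) (H(g) = (6 - g)*sqrt(g) = sqrt(g)*(6 - g))
(j(7)*(-11))*H(3) = ((7**2*(1 + 7)**2)*(-11))*(sqrt(3)*(6 - 1*3)) = ((49*8**2)*(-11))*(sqrt(3)*(6 - 3)) = ((49*64)*(-11))*(sqrt(3)*3) = (3136*(-11))*(3*sqrt(3)) = -103488*sqrt(3)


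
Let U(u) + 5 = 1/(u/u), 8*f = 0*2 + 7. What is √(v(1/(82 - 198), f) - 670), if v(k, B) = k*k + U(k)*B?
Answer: I*√9062615/116 ≈ 25.952*I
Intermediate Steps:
f = 7/8 (f = (0*2 + 7)/8 = (0 + 7)/8 = (⅛)*7 = 7/8 ≈ 0.87500)
U(u) = -4 (U(u) = -5 + 1/(u/u) = -5 + 1/1 = -5 + 1 = -4)
v(k, B) = k² - 4*B (v(k, B) = k*k - 4*B = k² - 4*B)
√(v(1/(82 - 198), f) - 670) = √(((1/(82 - 198))² - 4*7/8) - 670) = √(((1/(-116))² - 7/2) - 670) = √(((-1/116)² - 7/2) - 670) = √((1/13456 - 7/2) - 670) = √(-47095/13456 - 670) = √(-9062615/13456) = I*√9062615/116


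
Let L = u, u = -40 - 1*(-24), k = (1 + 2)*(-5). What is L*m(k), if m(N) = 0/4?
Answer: 0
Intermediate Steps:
k = -15 (k = 3*(-5) = -15)
u = -16 (u = -40 + 24 = -16)
L = -16
m(N) = 0 (m(N) = 0*(1/4) = 0)
L*m(k) = -16*0 = 0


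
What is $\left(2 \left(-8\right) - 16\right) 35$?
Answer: $-1120$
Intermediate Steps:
$\left(2 \left(-8\right) - 16\right) 35 = \left(-16 - 16\right) 35 = \left(-32\right) 35 = -1120$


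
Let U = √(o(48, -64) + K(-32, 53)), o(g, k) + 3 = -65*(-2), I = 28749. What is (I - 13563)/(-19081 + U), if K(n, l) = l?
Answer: -289764066/364084381 - 91116*√5/364084381 ≈ -0.79643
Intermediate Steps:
o(g, k) = 127 (o(g, k) = -3 - 65*(-2) = -3 + 130 = 127)
U = 6*√5 (U = √(127 + 53) = √180 = 6*√5 ≈ 13.416)
(I - 13563)/(-19081 + U) = (28749 - 13563)/(-19081 + 6*√5) = 15186/(-19081 + 6*√5)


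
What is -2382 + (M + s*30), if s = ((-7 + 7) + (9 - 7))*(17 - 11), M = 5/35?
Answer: -14153/7 ≈ -2021.9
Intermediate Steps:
M = 1/7 (M = 5*(1/35) = 1/7 ≈ 0.14286)
s = 12 (s = (0 + 2)*6 = 2*6 = 12)
-2382 + (M + s*30) = -2382 + (1/7 + 12*30) = -2382 + (1/7 + 360) = -2382 + 2521/7 = -14153/7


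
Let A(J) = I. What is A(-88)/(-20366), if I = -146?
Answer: 73/10183 ≈ 0.0071688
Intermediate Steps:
A(J) = -146
A(-88)/(-20366) = -146/(-20366) = -146*(-1/20366) = 73/10183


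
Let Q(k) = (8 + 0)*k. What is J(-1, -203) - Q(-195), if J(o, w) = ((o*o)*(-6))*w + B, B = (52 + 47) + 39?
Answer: 2916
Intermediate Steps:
B = 138 (B = 99 + 39 = 138)
J(o, w) = 138 - 6*w*o**2 (J(o, w) = ((o*o)*(-6))*w + 138 = (o**2*(-6))*w + 138 = (-6*o**2)*w + 138 = -6*w*o**2 + 138 = 138 - 6*w*o**2)
Q(k) = 8*k
J(-1, -203) - Q(-195) = (138 - 6*(-203)*(-1)**2) - 8*(-195) = (138 - 6*(-203)*1) - 1*(-1560) = (138 + 1218) + 1560 = 1356 + 1560 = 2916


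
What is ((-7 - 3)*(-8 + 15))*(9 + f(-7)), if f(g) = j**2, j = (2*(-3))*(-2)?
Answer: -10710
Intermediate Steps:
j = 12 (j = -6*(-2) = 12)
f(g) = 144 (f(g) = 12**2 = 144)
((-7 - 3)*(-8 + 15))*(9 + f(-7)) = ((-7 - 3)*(-8 + 15))*(9 + 144) = -10*7*153 = -70*153 = -10710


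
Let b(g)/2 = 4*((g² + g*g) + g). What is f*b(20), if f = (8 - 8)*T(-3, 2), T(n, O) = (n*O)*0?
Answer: 0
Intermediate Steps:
T(n, O) = 0 (T(n, O) = (O*n)*0 = 0)
b(g) = 8*g + 16*g² (b(g) = 2*(4*((g² + g*g) + g)) = 2*(4*((g² + g²) + g)) = 2*(4*(2*g² + g)) = 2*(4*(g + 2*g²)) = 2*(4*g + 8*g²) = 8*g + 16*g²)
f = 0 (f = (8 - 8)*0 = 0*0 = 0)
f*b(20) = 0*(8*20*(1 + 2*20)) = 0*(8*20*(1 + 40)) = 0*(8*20*41) = 0*6560 = 0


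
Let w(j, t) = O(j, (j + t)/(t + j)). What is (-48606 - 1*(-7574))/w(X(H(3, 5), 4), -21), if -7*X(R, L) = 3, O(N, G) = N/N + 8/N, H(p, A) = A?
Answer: 123096/53 ≈ 2322.6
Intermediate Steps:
O(N, G) = 1 + 8/N
X(R, L) = -3/7 (X(R, L) = -1/7*3 = -3/7)
w(j, t) = (8 + j)/j
(-48606 - 1*(-7574))/w(X(H(3, 5), 4), -21) = (-48606 - 1*(-7574))/(((8 - 3/7)/(-3/7))) = (-48606 + 7574)/((-7/3*53/7)) = -41032/(-53/3) = -41032*(-3/53) = 123096/53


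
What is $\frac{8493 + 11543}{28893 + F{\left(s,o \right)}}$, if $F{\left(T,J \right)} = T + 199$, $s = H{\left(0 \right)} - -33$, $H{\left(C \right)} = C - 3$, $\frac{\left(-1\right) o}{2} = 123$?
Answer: $\frac{10018}{14561} \approx 0.688$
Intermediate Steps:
$o = -246$ ($o = \left(-2\right) 123 = -246$)
$H{\left(C \right)} = -3 + C$
$s = 30$ ($s = \left(-3 + 0\right) - -33 = -3 + 33 = 30$)
$F{\left(T,J \right)} = 199 + T$
$\frac{8493 + 11543}{28893 + F{\left(s,o \right)}} = \frac{8493 + 11543}{28893 + \left(199 + 30\right)} = \frac{20036}{28893 + 229} = \frac{20036}{29122} = 20036 \cdot \frac{1}{29122} = \frac{10018}{14561}$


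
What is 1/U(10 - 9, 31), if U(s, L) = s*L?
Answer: 1/31 ≈ 0.032258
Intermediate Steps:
U(s, L) = L*s
1/U(10 - 9, 31) = 1/(31*(10 - 9)) = 1/(31*1) = 1/31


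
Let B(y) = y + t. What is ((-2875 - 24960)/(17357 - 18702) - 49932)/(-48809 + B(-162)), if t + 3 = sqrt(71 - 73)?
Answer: 328765914667/322591885191 + 13426141*I*sqrt(2)/645183770382 ≈ 1.0191 + 2.943e-5*I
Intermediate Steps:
t = -3 + I*sqrt(2) (t = -3 + sqrt(71 - 73) = -3 + sqrt(-2) = -3 + I*sqrt(2) ≈ -3.0 + 1.4142*I)
B(y) = -3 + y + I*sqrt(2) (B(y) = y + (-3 + I*sqrt(2)) = -3 + y + I*sqrt(2))
((-2875 - 24960)/(17357 - 18702) - 49932)/(-48809 + B(-162)) = ((-2875 - 24960)/(17357 - 18702) - 49932)/(-48809 + (-3 - 162 + I*sqrt(2))) = (-27835/(-1345) - 49932)/(-48809 + (-165 + I*sqrt(2))) = (-27835*(-1/1345) - 49932)/(-48974 + I*sqrt(2)) = (5567/269 - 49932)/(-48974 + I*sqrt(2)) = -13426141/(269*(-48974 + I*sqrt(2)))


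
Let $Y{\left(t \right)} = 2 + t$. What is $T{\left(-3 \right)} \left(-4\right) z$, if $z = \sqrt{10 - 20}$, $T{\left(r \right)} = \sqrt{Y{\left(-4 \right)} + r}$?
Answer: $20 \sqrt{2} \approx 28.284$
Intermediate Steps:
$T{\left(r \right)} = \sqrt{-2 + r}$ ($T{\left(r \right)} = \sqrt{\left(2 - 4\right) + r} = \sqrt{-2 + r}$)
$z = i \sqrt{10}$ ($z = \sqrt{10 - 20} = \sqrt{-10} = i \sqrt{10} \approx 3.1623 i$)
$T{\left(-3 \right)} \left(-4\right) z = \sqrt{-2 - 3} \left(-4\right) i \sqrt{10} = \sqrt{-5} \left(-4\right) i \sqrt{10} = i \sqrt{5} \left(-4\right) i \sqrt{10} = - 4 i \sqrt{5} i \sqrt{10} = 20 \sqrt{2}$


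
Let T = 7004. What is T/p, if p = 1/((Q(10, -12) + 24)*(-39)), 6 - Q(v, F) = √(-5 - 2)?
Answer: -8194680 + 273156*I*√7 ≈ -8.1947e+6 + 7.227e+5*I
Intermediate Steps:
Q(v, F) = 6 - I*√7 (Q(v, F) = 6 - √(-5 - 2) = 6 - √(-7) = 6 - I*√7)
p = 1/(-1170 + 39*I*√7) (p = 1/(((6 - I*√7) + 24)*(-39)) = 1/((30 - I*√7)*(-39)) = 1/(-1170 + 39*I*√7) ≈ -0.0008481 - 7.4796e-5*I)
T/p = 7004/(-10/11791 - I*√7/35373)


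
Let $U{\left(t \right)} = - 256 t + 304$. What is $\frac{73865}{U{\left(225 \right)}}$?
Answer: $- \frac{73865}{57296} \approx -1.2892$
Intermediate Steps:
$U{\left(t \right)} = 304 - 256 t$
$\frac{73865}{U{\left(225 \right)}} = \frac{73865}{304 - 57600} = \frac{73865}{-57296} = 73865 \left(- \frac{1}{57296}\right) = - \frac{73865}{57296}$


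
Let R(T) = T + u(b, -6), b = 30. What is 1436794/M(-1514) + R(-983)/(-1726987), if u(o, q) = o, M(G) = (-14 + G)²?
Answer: 1241774804415/2016070807904 ≈ 0.61594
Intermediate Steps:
R(T) = 30 + T (R(T) = T + 30 = 30 + T)
1436794/M(-1514) + R(-983)/(-1726987) = 1436794/((-14 - 1514)²) + (30 - 983)/(-1726987) = 1436794/((-1528)²) - 953*(-1/1726987) = 1436794/2334784 + 953/1726987 = 1436794*(1/2334784) + 953/1726987 = 718397/1167392 + 953/1726987 = 1241774804415/2016070807904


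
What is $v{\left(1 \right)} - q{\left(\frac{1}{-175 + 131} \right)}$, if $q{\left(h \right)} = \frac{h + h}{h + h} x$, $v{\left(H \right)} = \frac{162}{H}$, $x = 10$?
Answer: $152$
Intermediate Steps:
$q{\left(h \right)} = 10$ ($q{\left(h \right)} = \frac{h + h}{h + h} 10 = \frac{2 h}{2 h} 10 = 2 h \frac{1}{2 h} 10 = 1 \cdot 10 = 10$)
$v{\left(1 \right)} - q{\left(\frac{1}{-175 + 131} \right)} = \frac{162}{1} - 10 = 162 \cdot 1 - 10 = 162 - 10 = 152$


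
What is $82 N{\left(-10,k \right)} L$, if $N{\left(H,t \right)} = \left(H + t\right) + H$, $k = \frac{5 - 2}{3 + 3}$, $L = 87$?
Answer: $-139113$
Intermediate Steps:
$k = \frac{1}{2}$ ($k = \frac{3}{6} = 3 \cdot \frac{1}{6} = \frac{1}{2} \approx 0.5$)
$N{\left(H,t \right)} = t + 2 H$
$82 N{\left(-10,k \right)} L = 82 \left(\frac{1}{2} + 2 \left(-10\right)\right) 87 = 82 \left(\frac{1}{2} - 20\right) 87 = 82 \left(- \frac{39}{2}\right) 87 = \left(-1599\right) 87 = -139113$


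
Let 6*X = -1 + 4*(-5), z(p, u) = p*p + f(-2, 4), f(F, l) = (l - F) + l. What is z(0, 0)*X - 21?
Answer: -56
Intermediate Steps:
f(F, l) = -F + 2*l
z(p, u) = 10 + p**2 (z(p, u) = p*p + (-1*(-2) + 2*4) = p**2 + (2 + 8) = p**2 + 10 = 10 + p**2)
X = -7/2 (X = (-1 + 4*(-5))/6 = (-1 - 20)/6 = (1/6)*(-21) = -7/2 ≈ -3.5000)
z(0, 0)*X - 21 = (10 + 0**2)*(-7/2) - 21 = (10 + 0)*(-7/2) - 21 = 10*(-7/2) - 21 = -35 - 21 = -56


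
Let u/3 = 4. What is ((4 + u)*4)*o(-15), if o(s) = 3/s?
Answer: -64/5 ≈ -12.800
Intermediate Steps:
u = 12 (u = 3*4 = 12)
((4 + u)*4)*o(-15) = ((4 + 12)*4)*(3/(-15)) = (16*4)*(3*(-1/15)) = 64*(-⅕) = -64/5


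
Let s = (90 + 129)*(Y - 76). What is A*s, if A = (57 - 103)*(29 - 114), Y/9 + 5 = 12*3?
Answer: 173826870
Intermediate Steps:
Y = 279 (Y = -45 + 9*(12*3) = -45 + 9*36 = -45 + 324 = 279)
s = 44457 (s = (90 + 129)*(279 - 76) = 219*203 = 44457)
A = 3910 (A = -46*(-85) = 3910)
A*s = 3910*44457 = 173826870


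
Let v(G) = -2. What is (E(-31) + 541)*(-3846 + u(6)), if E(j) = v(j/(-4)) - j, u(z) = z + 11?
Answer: -2182530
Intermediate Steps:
u(z) = 11 + z
E(j) = -2 - j
(E(-31) + 541)*(-3846 + u(6)) = ((-2 - 1*(-31)) + 541)*(-3846 + (11 + 6)) = ((-2 + 31) + 541)*(-3846 + 17) = (29 + 541)*(-3829) = 570*(-3829) = -2182530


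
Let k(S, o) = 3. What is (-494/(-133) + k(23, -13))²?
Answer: 2209/49 ≈ 45.082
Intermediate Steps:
(-494/(-133) + k(23, -13))² = (-494/(-133) + 3)² = (-494*(-1/133) + 3)² = (26/7 + 3)² = (47/7)² = 2209/49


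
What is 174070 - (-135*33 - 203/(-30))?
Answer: 5355547/30 ≈ 1.7852e+5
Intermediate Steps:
174070 - (-135*33 - 203/(-30)) = 174070 - (-4455 - 203*(-1/30)) = 174070 - (-4455 + 203/30) = 174070 - 1*(-133447/30) = 174070 + 133447/30 = 5355547/30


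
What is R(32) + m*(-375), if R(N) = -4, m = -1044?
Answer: 391496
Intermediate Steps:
R(32) + m*(-375) = -4 - 1044*(-375) = -4 + 391500 = 391496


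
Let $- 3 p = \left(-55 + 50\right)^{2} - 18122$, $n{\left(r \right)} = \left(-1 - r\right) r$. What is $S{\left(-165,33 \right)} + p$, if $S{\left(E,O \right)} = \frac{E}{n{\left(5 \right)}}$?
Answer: $\frac{36227}{6} \approx 6037.8$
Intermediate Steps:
$n{\left(r \right)} = r \left(-1 - r\right)$
$S{\left(E,O \right)} = - \frac{E}{30}$ ($S{\left(E,O \right)} = \frac{E}{\left(-1\right) 5 \left(1 + 5\right)} = \frac{E}{\left(-1\right) 5 \cdot 6} = \frac{E}{-30} = E \left(- \frac{1}{30}\right) = - \frac{E}{30}$)
$p = \frac{18097}{3}$ ($p = - \frac{\left(-55 + 50\right)^{2} - 18122}{3} = - \frac{\left(-5\right)^{2} - 18122}{3} = - \frac{25 - 18122}{3} = \left(- \frac{1}{3}\right) \left(-18097\right) = \frac{18097}{3} \approx 6032.3$)
$S{\left(-165,33 \right)} + p = \left(- \frac{1}{30}\right) \left(-165\right) + \frac{18097}{3} = \frac{11}{2} + \frac{18097}{3} = \frac{36227}{6}$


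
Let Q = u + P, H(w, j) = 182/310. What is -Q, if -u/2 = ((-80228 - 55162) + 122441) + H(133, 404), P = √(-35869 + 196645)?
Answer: -4014008/155 - 6*√4466 ≈ -26298.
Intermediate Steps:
H(w, j) = 91/155 (H(w, j) = 182*(1/310) = 91/155)
P = 6*√4466 (P = √160776 = 6*√4466 ≈ 400.97)
u = 4014008/155 (u = -2*(((-80228 - 55162) + 122441) + 91/155) = -2*((-135390 + 122441) + 91/155) = -2*(-12949 + 91/155) = -2*(-2007004/155) = 4014008/155 ≈ 25897.)
Q = 4014008/155 + 6*√4466 ≈ 26298.
-Q = -(4014008/155 + 6*√4466) = -4014008/155 - 6*√4466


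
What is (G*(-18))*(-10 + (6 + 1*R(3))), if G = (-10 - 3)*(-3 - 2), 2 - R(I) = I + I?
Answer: 9360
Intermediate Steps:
R(I) = 2 - 2*I (R(I) = 2 - (I + I) = 2 - 2*I)
G = 65 (G = -13*(-5) = 65)
(G*(-18))*(-10 + (6 + 1*R(3))) = (65*(-18))*(-10 + (6 + 1*(2 - 2*3))) = -1170*(-10 + (6 + 1*(2 - 6))) = -1170*(-10 + (6 + 1*(-4))) = -1170*(-10 + (6 - 4)) = -1170*(-10 + 2) = -1170*(-8) = 9360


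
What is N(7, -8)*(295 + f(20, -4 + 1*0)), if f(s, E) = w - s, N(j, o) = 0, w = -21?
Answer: 0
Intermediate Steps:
f(s, E) = -21 - s
N(7, -8)*(295 + f(20, -4 + 1*0)) = 0*(295 + (-21 - 1*20)) = 0*(295 + (-21 - 20)) = 0*(295 - 41) = 0*254 = 0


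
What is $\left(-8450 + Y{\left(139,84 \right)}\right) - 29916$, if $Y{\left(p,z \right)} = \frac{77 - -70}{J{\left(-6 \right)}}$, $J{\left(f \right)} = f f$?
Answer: $- \frac{460343}{12} \approx -38362.0$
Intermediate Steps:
$J{\left(f \right)} = f^{2}$
$Y{\left(p,z \right)} = \frac{49}{12}$ ($Y{\left(p,z \right)} = \frac{77 - -70}{\left(-6\right)^{2}} = \frac{77 + 70}{36} = 147 \cdot \frac{1}{36} = \frac{49}{12}$)
$\left(-8450 + Y{\left(139,84 \right)}\right) - 29916 = \left(-8450 + \frac{49}{12}\right) - 29916 = - \frac{101351}{12} - 29916 = - \frac{460343}{12}$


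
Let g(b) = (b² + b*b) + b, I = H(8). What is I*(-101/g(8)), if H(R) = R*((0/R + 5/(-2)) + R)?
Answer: -1111/34 ≈ -32.676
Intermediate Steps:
H(R) = R*(-5/2 + R) (H(R) = R*((0 + 5*(-½)) + R) = R*((0 - 5/2) + R) = R*(-5/2 + R))
I = 44 (I = (½)*8*(-5 + 2*8) = (½)*8*(-5 + 16) = (½)*8*11 = 44)
g(b) = b + 2*b² (g(b) = (b² + b²) + b = 2*b² + b = b + 2*b²)
I*(-101/g(8)) = 44*(-101*1/(8*(1 + 2*8))) = 44*(-101*1/(8*(1 + 16))) = 44*(-101/(8*17)) = 44*(-101/136) = -1111/34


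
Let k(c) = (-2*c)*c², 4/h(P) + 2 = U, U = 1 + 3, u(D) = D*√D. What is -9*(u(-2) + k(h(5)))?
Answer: 144 + 18*I*√2 ≈ 144.0 + 25.456*I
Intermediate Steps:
u(D) = D^(3/2)
U = 4
h(P) = 2 (h(P) = 4/(-2 + 4) = 4/2 = 4*(½) = 2)
k(c) = -2*c³
-9*(u(-2) + k(h(5))) = -9*((-2)^(3/2) - 2*2³) = -9*(-2*I*√2 - 2*8) = -9*(-2*I*√2 - 16) = -9*(-16 - 2*I*√2) = 144 + 18*I*√2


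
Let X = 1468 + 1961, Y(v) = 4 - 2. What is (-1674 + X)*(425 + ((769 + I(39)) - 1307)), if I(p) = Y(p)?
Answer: -194805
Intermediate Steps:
Y(v) = 2
I(p) = 2
X = 3429
(-1674 + X)*(425 + ((769 + I(39)) - 1307)) = (-1674 + 3429)*(425 + ((769 + 2) - 1307)) = 1755*(425 + (771 - 1307)) = 1755*(425 - 536) = 1755*(-111) = -194805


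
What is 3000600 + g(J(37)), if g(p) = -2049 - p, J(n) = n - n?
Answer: 2998551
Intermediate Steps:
J(n) = 0
3000600 + g(J(37)) = 3000600 + (-2049 - 1*0) = 3000600 + (-2049 + 0) = 3000600 - 2049 = 2998551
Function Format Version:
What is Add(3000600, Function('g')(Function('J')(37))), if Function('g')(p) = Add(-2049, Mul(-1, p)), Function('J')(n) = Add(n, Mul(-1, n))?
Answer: 2998551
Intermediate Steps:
Function('J')(n) = 0
Add(3000600, Function('g')(Function('J')(37))) = Add(3000600, Add(-2049, Mul(-1, 0))) = Add(3000600, Add(-2049, 0)) = Add(3000600, -2049) = 2998551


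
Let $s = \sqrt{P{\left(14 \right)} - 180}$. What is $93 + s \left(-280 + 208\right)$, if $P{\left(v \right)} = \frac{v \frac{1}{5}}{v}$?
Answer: $93 - \frac{72 i \sqrt{4495}}{5} \approx 93.0 - 965.44 i$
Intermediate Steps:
$P{\left(v \right)} = \frac{1}{5}$ ($P{\left(v \right)} = \frac{v \frac{1}{5}}{v} = \frac{\frac{1}{5} v}{v} = \frac{1}{5}$)
$s = \frac{i \sqrt{4495}}{5}$ ($s = \sqrt{\frac{1}{5} - 180} = \sqrt{- \frac{899}{5}} = \frac{i \sqrt{4495}}{5} \approx 13.409 i$)
$93 + s \left(-280 + 208\right) = 93 + \frac{i \sqrt{4495}}{5} \left(-280 + 208\right) = 93 + \frac{i \sqrt{4495}}{5} \left(-72\right) = 93 - \frac{72 i \sqrt{4495}}{5}$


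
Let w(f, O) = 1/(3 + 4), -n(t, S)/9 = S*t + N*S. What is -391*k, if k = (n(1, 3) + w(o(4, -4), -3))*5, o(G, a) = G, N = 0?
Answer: 367540/7 ≈ 52506.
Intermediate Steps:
n(t, S) = -9*S*t (n(t, S) = -9*(S*t + 0*S) = -9*(S*t + 0) = -9*S*t)
w(f, O) = 1/7
k = -940/7 (k = (-9*3*1 + 1/7)*5 = (-27 + 1/7)*5 = -188/7*5 = -940/7 ≈ -134.29)
-391*k = -391*(-940/7) = 367540/7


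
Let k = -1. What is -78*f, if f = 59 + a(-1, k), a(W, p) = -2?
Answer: -4446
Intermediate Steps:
f = 57 (f = 59 - 2 = 57)
-78*f = -78*57 = -4446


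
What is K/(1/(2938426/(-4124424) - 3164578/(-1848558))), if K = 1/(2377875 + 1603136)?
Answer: 211672515649/843115869065098292 ≈ 2.5106e-7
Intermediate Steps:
K = 1/3981011 ≈ 2.5119e-7
K/(1/(2938426/(-4124424) - 3164578/(-1848558))) = 1/(3981011*(1/(2938426/(-4124424) - 3164578/(-1848558)))) = 1/(3981011*(1/(2938426*(-1/4124424) - 3164578*(-1/1848558)))) = 1/(3981011*(1/(-1469213/2062212 + 1582289/924279))) = 1/(3981011*(1/(211672515649/211784360572))) = 1/(3981011*(211784360572/211672515649)) = (1/3981011)*(211672515649/211784360572) = 211672515649/843115869065098292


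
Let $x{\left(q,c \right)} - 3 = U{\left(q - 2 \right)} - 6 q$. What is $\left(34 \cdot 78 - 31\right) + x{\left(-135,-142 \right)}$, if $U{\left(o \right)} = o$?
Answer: $3297$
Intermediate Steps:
$x{\left(q,c \right)} = 1 - 5 q$ ($x{\left(q,c \right)} = 3 - \left(2 + 5 q\right) = 1 - 5 q$)
$\left(34 \cdot 78 - 31\right) + x{\left(-135,-142 \right)} = \left(34 \cdot 78 - 31\right) + \left(1 - -675\right) = \left(2652 - 31\right) + \left(1 + 675\right) = 2621 + 676 = 3297$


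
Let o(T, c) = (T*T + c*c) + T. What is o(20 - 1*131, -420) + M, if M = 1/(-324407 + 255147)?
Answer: 13063128599/69260 ≈ 1.8861e+5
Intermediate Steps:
o(T, c) = T + T² + c² (o(T, c) = (T² + c²) + T = T + T² + c²)
M = -1/69260 (M = 1/(-69260) = -1/69260 ≈ -1.4438e-5)
o(20 - 1*131, -420) + M = ((20 - 1*131) + (20 - 1*131)² + (-420)²) - 1/69260 = ((20 - 131) + (20 - 131)² + 176400) - 1/69260 = (-111 + (-111)² + 176400) - 1/69260 = (-111 + 12321 + 176400) - 1/69260 = 188610 - 1/69260 = 13063128599/69260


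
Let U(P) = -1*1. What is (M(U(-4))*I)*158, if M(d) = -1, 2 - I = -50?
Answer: -8216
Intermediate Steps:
U(P) = -1
I = 52 (I = 2 - 1*(-50) = 2 + 50 = 52)
(M(U(-4))*I)*158 = -1*52*158 = -52*158 = -8216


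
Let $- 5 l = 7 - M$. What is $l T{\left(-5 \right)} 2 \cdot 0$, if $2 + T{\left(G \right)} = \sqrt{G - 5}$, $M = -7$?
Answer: $0$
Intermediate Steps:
$T{\left(G \right)} = -2 + \sqrt{-5 + G}$ ($T{\left(G \right)} = -2 + \sqrt{G - 5} = -2 + \sqrt{-5 + G}$)
$l = - \frac{14}{5}$ ($l = - \frac{7 - -7}{5} = - \frac{7 + 7}{5} = \left(- \frac{1}{5}\right) 14 = - \frac{14}{5} \approx -2.8$)
$l T{\left(-5 \right)} 2 \cdot 0 = - \frac{14 \left(-2 + \sqrt{-5 - 5}\right)}{5} \cdot 2 \cdot 0 = - \frac{14 \left(-2 + \sqrt{-10}\right)}{5} \cdot 0 = - \frac{14 \left(-2 + i \sqrt{10}\right)}{5} \cdot 0 = \left(\frac{28}{5} - \frac{14 i \sqrt{10}}{5}\right) 0 = 0$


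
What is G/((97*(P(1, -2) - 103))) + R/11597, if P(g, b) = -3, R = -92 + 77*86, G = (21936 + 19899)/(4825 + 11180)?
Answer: 71607593787/127229457718 ≈ 0.56282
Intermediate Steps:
G = 2789/1067 (G = 41835/16005 = 41835*(1/16005) = 2789/1067 ≈ 2.6139)
R = 6530 (R = -92 + 6622 = 6530)
G/((97*(P(1, -2) - 103))) + R/11597 = 2789/(1067*((97*(-3 - 103)))) + 6530/11597 = 2789/(1067*((97*(-106)))) + 6530*(1/11597) = (2789/1067)/(-10282) + 6530/11597 = (2789/1067)*(-1/10282) + 6530/11597 = -2789/10970894 + 6530/11597 = 71607593787/127229457718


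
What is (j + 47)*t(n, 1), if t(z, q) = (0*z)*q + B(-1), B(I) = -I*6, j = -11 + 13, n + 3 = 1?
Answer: 294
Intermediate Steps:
n = -2 (n = -3 + 1 = -2)
j = 2
B(I) = -6*I
t(z, q) = 6 (t(z, q) = (0*z)*q - 6*(-1) = 0*q + 6 = 0 + 6 = 6)
(j + 47)*t(n, 1) = (2 + 47)*6 = 49*6 = 294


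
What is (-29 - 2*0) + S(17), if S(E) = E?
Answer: -12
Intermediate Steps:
(-29 - 2*0) + S(17) = (-29 - 2*0) + 17 = (-29 + 0) + 17 = -29 + 17 = -12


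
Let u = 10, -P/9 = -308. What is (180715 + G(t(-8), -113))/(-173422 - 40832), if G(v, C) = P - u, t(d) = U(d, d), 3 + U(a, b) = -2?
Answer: -61159/71418 ≈ -0.85635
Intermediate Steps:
P = 2772 (P = -9*(-308) = 2772)
U(a, b) = -5 (U(a, b) = -3 - 2 = -5)
t(d) = -5
G(v, C) = 2762 (G(v, C) = 2772 - 1*10 = 2772 - 10 = 2762)
(180715 + G(t(-8), -113))/(-173422 - 40832) = (180715 + 2762)/(-173422 - 40832) = 183477/(-214254) = 183477*(-1/214254) = -61159/71418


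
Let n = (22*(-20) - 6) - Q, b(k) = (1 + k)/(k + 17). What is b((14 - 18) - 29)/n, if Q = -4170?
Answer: 1/1862 ≈ 0.00053706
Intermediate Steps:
b(k) = (1 + k)/(17 + k)
n = 3724 (n = (22*(-20) - 6) - 1*(-4170) = (-440 - 6) + 4170 = -446 + 4170 = 3724)
b((14 - 18) - 29)/n = ((1 + ((14 - 18) - 29))/(17 + ((14 - 18) - 29)))/3724 = ((1 + (-4 - 29))/(17 + (-4 - 29)))*(1/3724) = ((1 - 33)/(17 - 33))*(1/3724) = (-32/(-16))*(1/3724) = -1/16*(-32)*(1/3724) = 2*(1/3724) = 1/1862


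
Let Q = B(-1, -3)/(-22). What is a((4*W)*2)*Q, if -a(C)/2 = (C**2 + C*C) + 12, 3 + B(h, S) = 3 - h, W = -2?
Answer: 524/11 ≈ 47.636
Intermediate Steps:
B(h, S) = -h (B(h, S) = -3 + (3 - h) = -h)
a(C) = -24 - 4*C**2 (a(C) = -2*((C**2 + C*C) + 12) = -2*((C**2 + C**2) + 12) = -2*(2*C**2 + 12) = -2*(12 + 2*C**2) = -24 - 4*C**2)
Q = -1/22 (Q = -1*(-1)/(-22) = 1*(-1/22) = -1/22 ≈ -0.045455)
a((4*W)*2)*Q = (-24 - 4*((4*(-2))*2)**2)*(-1/22) = (-24 - 4*(-8*2)**2)*(-1/22) = (-24 - 4*(-16)**2)*(-1/22) = (-24 - 4*256)*(-1/22) = (-24 - 1024)*(-1/22) = -1048*(-1/22) = 524/11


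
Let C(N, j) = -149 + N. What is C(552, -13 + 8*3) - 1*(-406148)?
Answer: 406551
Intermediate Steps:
C(552, -13 + 8*3) - 1*(-406148) = (-149 + 552) - 1*(-406148) = 403 + 406148 = 406551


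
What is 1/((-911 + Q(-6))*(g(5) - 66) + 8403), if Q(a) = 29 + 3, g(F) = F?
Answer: 1/62022 ≈ 1.6123e-5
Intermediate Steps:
Q(a) = 32
1/((-911 + Q(-6))*(g(5) - 66) + 8403) = 1/((-911 + 32)*(5 - 66) + 8403) = 1/(-879*(-61) + 8403) = 1/(53619 + 8403) = 1/62022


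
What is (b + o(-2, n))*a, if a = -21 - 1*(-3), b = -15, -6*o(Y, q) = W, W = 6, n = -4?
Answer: 288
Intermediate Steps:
o(Y, q) = -1 (o(Y, q) = -⅙*6 = -1)
a = -18 (a = -21 + 3 = -18)
(b + o(-2, n))*a = (-15 - 1)*(-18) = -16*(-18) = 288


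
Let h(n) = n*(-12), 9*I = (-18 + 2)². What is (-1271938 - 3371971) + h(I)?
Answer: -13932751/3 ≈ -4.6442e+6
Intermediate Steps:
I = 256/9 (I = (-18 + 2)²/9 = (⅑)*(-16)² = (⅑)*256 = 256/9 ≈ 28.444)
h(n) = -12*n
(-1271938 - 3371971) + h(I) = (-1271938 - 3371971) - 12*256/9 = -4643909 - 1024/3 = -13932751/3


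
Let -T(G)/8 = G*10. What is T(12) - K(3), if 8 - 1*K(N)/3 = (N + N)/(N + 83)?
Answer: -42303/43 ≈ -983.79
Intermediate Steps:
K(N) = 24 - 6*N/(83 + N) (K(N) = 24 - 3*(N + N)/(N + 83) = 24 - 3*2*N/(83 + N) = 24 - 6*N/(83 + N))
T(G) = -80*G (T(G) = -8*G*10 = -80*G)
T(12) - K(3) = -80*12 - 6*(332 + 3*3)/(83 + 3) = -960 - 6*(332 + 9)/86 = -960 - 6*341/86 = -960 - 1*1023/43 = -960 - 1023/43 = -42303/43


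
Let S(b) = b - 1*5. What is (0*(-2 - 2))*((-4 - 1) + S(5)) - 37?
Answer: -37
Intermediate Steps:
S(b) = -5 + b (S(b) = b - 5 = -5 + b)
(0*(-2 - 2))*((-4 - 1) + S(5)) - 37 = (0*(-2 - 2))*((-4 - 1) + (-5 + 5)) - 37 = (0*(-4))*(-5 + 0) - 37 = 0*(-5) - 37 = 0 - 37 = -37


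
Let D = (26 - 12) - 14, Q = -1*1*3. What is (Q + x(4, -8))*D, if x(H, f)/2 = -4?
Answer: 0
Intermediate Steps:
Q = -3 (Q = -1*3 = -3)
x(H, f) = -8 (x(H, f) = 2*(-4) = -8)
D = 0 (D = 14 - 14 = 0)
(Q + x(4, -8))*D = (-3 - 8)*0 = -11*0 = 0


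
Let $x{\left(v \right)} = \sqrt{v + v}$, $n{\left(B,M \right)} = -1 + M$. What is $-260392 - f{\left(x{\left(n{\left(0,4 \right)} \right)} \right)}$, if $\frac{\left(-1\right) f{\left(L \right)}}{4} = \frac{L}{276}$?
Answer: $-260392 + \frac{\sqrt{6}}{69} \approx -2.6039 \cdot 10^{5}$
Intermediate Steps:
$x{\left(v \right)} = \sqrt{2} \sqrt{v}$ ($x{\left(v \right)} = \sqrt{2 v} = \sqrt{2} \sqrt{v}$)
$f{\left(L \right)} = - \frac{L}{69}$ ($f{\left(L \right)} = - 4 \frac{L}{276} = - \frac{L}{69}$)
$-260392 - f{\left(x{\left(n{\left(0,4 \right)} \right)} \right)} = -260392 - - \frac{\sqrt{2} \sqrt{-1 + 4}}{69} = -260392 - - \frac{\sqrt{2} \sqrt{3}}{69} = -260392 - - \frac{\sqrt{6}}{69} = -260392 + \frac{\sqrt{6}}{69}$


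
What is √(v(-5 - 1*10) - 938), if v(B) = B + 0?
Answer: I*√953 ≈ 30.871*I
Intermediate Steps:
v(B) = B
√(v(-5 - 1*10) - 938) = √((-5 - 1*10) - 938) = √((-5 - 10) - 938) = √(-15 - 938) = √(-953) = I*√953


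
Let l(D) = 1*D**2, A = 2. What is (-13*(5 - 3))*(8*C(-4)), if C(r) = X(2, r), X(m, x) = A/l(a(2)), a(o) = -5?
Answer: -416/25 ≈ -16.640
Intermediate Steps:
l(D) = D**2
X(m, x) = 2/25 (X(m, x) = 2/((-5)**2) = 2/25)
C(r) = 2/25
(-13*(5 - 3))*(8*C(-4)) = (-13*(5 - 3))*(8*(2/25)) = -13*2*(16/25) = -26*16/25 = -416/25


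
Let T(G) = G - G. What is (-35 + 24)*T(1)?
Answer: 0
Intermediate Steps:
T(G) = 0
(-35 + 24)*T(1) = (-35 + 24)*0 = -11*0 = 0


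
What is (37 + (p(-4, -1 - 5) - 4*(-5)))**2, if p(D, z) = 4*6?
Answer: 6561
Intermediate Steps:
p(D, z) = 24
(37 + (p(-4, -1 - 5) - 4*(-5)))**2 = (37 + (24 - 4*(-5)))**2 = (37 + (24 + 20))**2 = (37 + 44)**2 = 81**2 = 6561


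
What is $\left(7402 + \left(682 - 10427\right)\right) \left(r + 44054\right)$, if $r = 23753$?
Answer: $-158871801$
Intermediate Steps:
$\left(7402 + \left(682 - 10427\right)\right) \left(r + 44054\right) = \left(7402 + \left(682 - 10427\right)\right) \left(23753 + 44054\right) = \left(7402 - 9745\right) 67807 = \left(-2343\right) 67807 = -158871801$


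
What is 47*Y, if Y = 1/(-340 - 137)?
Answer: -47/477 ≈ -0.098532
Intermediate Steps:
Y = -1/477 (Y = 1/(-477) = -1/477 ≈ -0.0020964)
47*Y = 47*(-1/477) = -47/477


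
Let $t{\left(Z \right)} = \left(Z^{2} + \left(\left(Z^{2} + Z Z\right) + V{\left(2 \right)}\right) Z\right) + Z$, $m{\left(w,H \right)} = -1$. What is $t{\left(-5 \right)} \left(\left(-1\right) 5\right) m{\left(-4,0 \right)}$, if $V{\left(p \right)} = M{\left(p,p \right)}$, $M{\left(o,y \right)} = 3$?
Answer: $-1225$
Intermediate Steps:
$V{\left(p \right)} = 3$
$t{\left(Z \right)} = Z + Z^{2} + Z \left(3 + 2 Z^{2}\right)$ ($t{\left(Z \right)} = \left(Z^{2} + \left(\left(Z^{2} + Z Z\right) + 3\right) Z\right) + Z = \left(Z^{2} + \left(\left(Z^{2} + Z^{2}\right) + 3\right) Z\right) + Z = \left(Z^{2} + \left(2 Z^{2} + 3\right) Z\right) + Z = \left(Z^{2} + \left(3 + 2 Z^{2}\right) Z\right) + Z = \left(Z^{2} + Z \left(3 + 2 Z^{2}\right)\right) + Z = Z + Z^{2} + Z \left(3 + 2 Z^{2}\right)$)
$t{\left(-5 \right)} \left(\left(-1\right) 5\right) m{\left(-4,0 \right)} = - 5 \left(4 - 5 + 2 \left(-5\right)^{2}\right) \left(\left(-1\right) 5\right) \left(-1\right) = - 5 \left(4 - 5 + 2 \cdot 25\right) \left(-5\right) \left(-1\right) = - 5 \left(4 - 5 + 50\right) \left(-5\right) \left(-1\right) = \left(-5\right) 49 \left(-5\right) \left(-1\right) = \left(-245\right) \left(-5\right) \left(-1\right) = 1225 \left(-1\right) = -1225$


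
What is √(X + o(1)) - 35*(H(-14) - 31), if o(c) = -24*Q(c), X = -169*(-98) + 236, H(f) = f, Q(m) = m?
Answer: 1575 + √16774 ≈ 1704.5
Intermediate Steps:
X = 16798 (X = 16562 + 236 = 16798)
o(c) = -24*c
√(X + o(1)) - 35*(H(-14) - 31) = √(16798 - 24*1) - 35*(-14 - 31) = √(16798 - 24) - 35*(-45) = √16774 - 1*(-1575) = √16774 + 1575 = 1575 + √16774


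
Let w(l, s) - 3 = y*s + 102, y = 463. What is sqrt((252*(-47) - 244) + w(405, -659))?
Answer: 10*I*sqrt(3171) ≈ 563.12*I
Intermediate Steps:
w(l, s) = 105 + 463*s (w(l, s) = 3 + (463*s + 102) = 3 + (102 + 463*s) = 105 + 463*s)
sqrt((252*(-47) - 244) + w(405, -659)) = sqrt((252*(-47) - 244) + (105 + 463*(-659))) = sqrt((-11844 - 244) + (105 - 305117)) = sqrt(-12088 - 305012) = sqrt(-317100) = 10*I*sqrt(3171)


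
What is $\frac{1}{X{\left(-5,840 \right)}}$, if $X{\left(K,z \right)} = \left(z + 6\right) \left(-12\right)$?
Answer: $- \frac{1}{10152} \approx -9.8503 \cdot 10^{-5}$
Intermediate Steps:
$X{\left(K,z \right)} = -72 - 12 z$ ($X{\left(K,z \right)} = \left(6 + z\right) \left(-12\right) = -72 - 12 z$)
$\frac{1}{X{\left(-5,840 \right)}} = \frac{1}{-72 - 10080} = \frac{1}{-10152} = - \frac{1}{10152}$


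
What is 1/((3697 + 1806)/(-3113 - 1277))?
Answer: -4390/5503 ≈ -0.79775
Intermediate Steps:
1/((3697 + 1806)/(-3113 - 1277)) = 1/(5503/(-4390)) = 1/(5503*(-1/4390)) = 1/(-5503/4390) = -4390/5503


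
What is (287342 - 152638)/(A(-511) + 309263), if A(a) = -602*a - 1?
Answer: 33676/154221 ≈ 0.21836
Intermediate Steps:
A(a) = -1 - 602*a
(287342 - 152638)/(A(-511) + 309263) = (287342 - 152638)/((-1 - 602*(-511)) + 309263) = 134704/((-1 + 307622) + 309263) = 134704/(307621 + 309263) = 134704/616884 = 134704*(1/616884) = 33676/154221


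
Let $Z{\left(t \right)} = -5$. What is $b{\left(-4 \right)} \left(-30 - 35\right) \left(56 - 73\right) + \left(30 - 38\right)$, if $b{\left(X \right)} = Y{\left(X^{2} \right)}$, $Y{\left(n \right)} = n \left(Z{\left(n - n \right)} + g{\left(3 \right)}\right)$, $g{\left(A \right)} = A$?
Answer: $-35368$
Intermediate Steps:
$Y{\left(n \right)} = - 2 n$ ($Y{\left(n \right)} = n \left(-5 + 3\right) = n \left(-2\right) = - 2 n$)
$b{\left(X \right)} = - 2 X^{2}$
$b{\left(-4 \right)} \left(-30 - 35\right) \left(56 - 73\right) + \left(30 - 38\right) = - 2 \left(-4\right)^{2} \left(-30 - 35\right) \left(56 - 73\right) + \left(30 - 38\right) = \left(-2\right) 16 \left(\left(-65\right) \left(-17\right)\right) - 8 = \left(-32\right) 1105 - 8 = -35360 - 8 = -35368$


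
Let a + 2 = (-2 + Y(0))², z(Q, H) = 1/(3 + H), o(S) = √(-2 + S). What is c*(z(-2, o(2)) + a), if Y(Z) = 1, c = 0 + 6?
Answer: -4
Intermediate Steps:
c = 6
a = -1 (a = -2 + (-2 + 1)² = -2 + (-1)² = -2 + 1 = -1)
c*(z(-2, o(2)) + a) = 6*(1/(3 + √(-2 + 2)) - 1) = 6*(1/(3 + √0) - 1) = 6*(1/(3 + 0) - 1) = 6*(1/3 - 1) = 6*(⅓ - 1) = 6*(-⅔) = -4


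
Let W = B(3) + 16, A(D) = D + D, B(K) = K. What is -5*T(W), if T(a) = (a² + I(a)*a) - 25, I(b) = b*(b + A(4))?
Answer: -50415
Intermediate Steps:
A(D) = 2*D
W = 19 (W = 3 + 16 = 19)
I(b) = b*(8 + b) (I(b) = b*(b + 2*4) = b*(b + 8) = b*(8 + b))
T(a) = -25 + a² + a²*(8 + a) (T(a) = (a² + (a*(8 + a))*a) - 25 = (a² + a²*(8 + a)) - 25 = -25 + a² + a²*(8 + a))
-5*T(W) = -5*(-25 + 19³ + 9*19²) = -5*(-25 + 6859 + 9*361) = -5*(-25 + 6859 + 3249) = -5*10083 = -50415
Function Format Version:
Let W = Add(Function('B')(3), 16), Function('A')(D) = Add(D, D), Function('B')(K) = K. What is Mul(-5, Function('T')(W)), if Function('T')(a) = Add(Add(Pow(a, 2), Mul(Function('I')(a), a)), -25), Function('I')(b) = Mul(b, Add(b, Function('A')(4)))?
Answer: -50415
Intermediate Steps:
Function('A')(D) = Mul(2, D)
W = 19 (W = Add(3, 16) = 19)
Function('I')(b) = Mul(b, Add(8, b)) (Function('I')(b) = Mul(b, Add(b, Mul(2, 4))) = Mul(b, Add(b, 8)) = Mul(b, Add(8, b)))
Function('T')(a) = Add(-25, Pow(a, 2), Mul(Pow(a, 2), Add(8, a))) (Function('T')(a) = Add(Add(Pow(a, 2), Mul(Mul(a, Add(8, a)), a)), -25) = Add(Add(Pow(a, 2), Mul(Pow(a, 2), Add(8, a))), -25) = Add(-25, Pow(a, 2), Mul(Pow(a, 2), Add(8, a))))
Mul(-5, Function('T')(W)) = Mul(-5, Add(-25, Pow(19, 3), Mul(9, Pow(19, 2)))) = Mul(-5, Add(-25, 6859, Mul(9, 361))) = Mul(-5, Add(-25, 6859, 3249)) = Mul(-5, 10083) = -50415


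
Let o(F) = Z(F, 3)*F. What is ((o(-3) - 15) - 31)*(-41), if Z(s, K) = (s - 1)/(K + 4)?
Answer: 12710/7 ≈ 1815.7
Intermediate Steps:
Z(s, K) = (-1 + s)/(4 + K)
o(F) = F*(-⅐ + F/7) (o(F) = ((-1 + F)/(4 + 3))*F = ((-1 + F)/7)*F = (-⅐ + F/7)*F = F*(-⅐ + F/7))
((o(-3) - 15) - 31)*(-41) = (((⅐)*(-3)*(-1 - 3) - 15) - 31)*(-41) = (((⅐)*(-3)*(-4) - 15) - 31)*(-41) = ((12/7 - 15) - 31)*(-41) = (-93/7 - 31)*(-41) = -310/7*(-41) = 12710/7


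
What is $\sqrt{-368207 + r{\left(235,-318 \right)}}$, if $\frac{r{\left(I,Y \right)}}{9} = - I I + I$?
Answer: $i \sqrt{863117} \approx 929.04 i$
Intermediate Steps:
$r{\left(I,Y \right)} = - 9 I^{2} + 9 I$ ($r{\left(I,Y \right)} = 9 \left(- I I + I\right) = 9 \left(- I^{2} + I\right) = 9 \left(I - I^{2}\right) = - 9 I^{2} + 9 I$)
$\sqrt{-368207 + r{\left(235,-318 \right)}} = \sqrt{-368207 + 9 \cdot 235 \left(1 - 235\right)} = \sqrt{-368207 + 9 \cdot 235 \left(-234\right)} = \sqrt{-368207 - 494910} = \sqrt{-863117} = i \sqrt{863117}$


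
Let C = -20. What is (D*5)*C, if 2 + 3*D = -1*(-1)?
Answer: 100/3 ≈ 33.333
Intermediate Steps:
D = -⅓ (D = -⅔ + (-1*(-1))/3 = -⅔ + (⅓)*1 = -⅔ + ⅓ = -⅓ ≈ -0.33333)
(D*5)*C = -⅓*5*(-20) = -5/3*(-20) = 100/3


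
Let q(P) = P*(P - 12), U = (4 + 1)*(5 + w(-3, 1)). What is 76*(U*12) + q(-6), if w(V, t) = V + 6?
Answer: 36588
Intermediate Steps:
w(V, t) = 6 + V
U = 40 (U = (4 + 1)*(5 + (6 - 3)) = 5*(5 + 3) = 5*8 = 40)
q(P) = P*(-12 + P)
76*(U*12) + q(-6) = 76*(40*12) - 6*(-12 - 6) = 76*480 - 6*(-18) = 36480 + 108 = 36588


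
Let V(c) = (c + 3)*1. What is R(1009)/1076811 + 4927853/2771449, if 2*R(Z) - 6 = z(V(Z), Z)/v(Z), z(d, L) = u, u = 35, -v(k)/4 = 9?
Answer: 382058876440645/214871527378008 ≈ 1.7781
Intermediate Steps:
V(c) = 3 + c (V(c) = (3 + c)*1 = 3 + c)
v(k) = -36 (v(k) = -4*9 = -36)
z(d, L) = 35
R(Z) = 181/72 (R(Z) = 3 + (35/(-36))/2 = 3 + (35*(-1/36))/2 = 3 + (½)*(-35/36) = 3 - 35/72 = 181/72)
R(1009)/1076811 + 4927853/2771449 = (181/72)/1076811 + 4927853/2771449 = (181/72)*(1/1076811) + 4927853*(1/2771449) = 181/77530392 + 4927853/2771449 = 382058876440645/214871527378008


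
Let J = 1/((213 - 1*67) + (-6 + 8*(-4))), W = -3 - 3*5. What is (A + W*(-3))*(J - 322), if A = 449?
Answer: -17491825/108 ≈ -1.6196e+5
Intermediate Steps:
W = -18 (W = -3 - 15 = -18)
J = 1/108 (J = 1/((213 - 67) + (-6 - 32)) = 1/(146 - 38) = 1/108 ≈ 0.0092593)
(A + W*(-3))*(J - 322) = (449 - 18*(-3))*(1/108 - 322) = (449 + 54)*(-34775/108) = 503*(-34775/108) = -17491825/108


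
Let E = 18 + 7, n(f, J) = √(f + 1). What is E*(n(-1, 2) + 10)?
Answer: 250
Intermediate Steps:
n(f, J) = √(1 + f)
E = 25
E*(n(-1, 2) + 10) = 25*(√(1 - 1) + 10) = 25*(√0 + 10) = 25*(0 + 10) = 25*10 = 250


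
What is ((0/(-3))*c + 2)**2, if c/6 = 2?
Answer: 4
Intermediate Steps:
c = 12 (c = 6*2 = 12)
((0/(-3))*c + 2)**2 = ((0/(-3))*12 + 2)**2 = ((0*(-1/3))*12 + 2)**2 = (0*12 + 2)**2 = (0 + 2)**2 = 2**2 = 4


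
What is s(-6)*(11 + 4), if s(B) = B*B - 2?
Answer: 510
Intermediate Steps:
s(B) = -2 + B² (s(B) = B² - 2 = -2 + B²)
s(-6)*(11 + 4) = (-2 + (-6)²)*(11 + 4) = (-2 + 36)*15 = 34*15 = 510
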